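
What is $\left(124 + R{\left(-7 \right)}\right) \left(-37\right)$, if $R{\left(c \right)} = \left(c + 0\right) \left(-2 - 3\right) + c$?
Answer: $-5624$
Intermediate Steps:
$R{\left(c \right)} = - 4 c$ ($R{\left(c \right)} = c \left(-5\right) + c = - 5 c + c = - 4 c$)
$\left(124 + R{\left(-7 \right)}\right) \left(-37\right) = \left(124 - -28\right) \left(-37\right) = \left(124 + 28\right) \left(-37\right) = 152 \left(-37\right) = -5624$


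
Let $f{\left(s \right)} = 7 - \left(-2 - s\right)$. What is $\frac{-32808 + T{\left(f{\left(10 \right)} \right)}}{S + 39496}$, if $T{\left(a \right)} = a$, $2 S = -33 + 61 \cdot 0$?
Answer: $- \frac{65578}{78959} \approx -0.83053$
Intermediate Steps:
$S = - \frac{33}{2}$ ($S = \frac{-33 + 61 \cdot 0}{2} = \frac{-33 + 0}{2} = \frac{1}{2} \left(-33\right) = - \frac{33}{2} \approx -16.5$)
$f{\left(s \right)} = 9 + s$ ($f{\left(s \right)} = 7 + \left(2 + s\right) = 9 + s$)
$\frac{-32808 + T{\left(f{\left(10 \right)} \right)}}{S + 39496} = \frac{-32808 + \left(9 + 10\right)}{- \frac{33}{2} + 39496} = \frac{-32808 + 19}{\frac{78959}{2}} = \left(-32789\right) \frac{2}{78959} = - \frac{65578}{78959}$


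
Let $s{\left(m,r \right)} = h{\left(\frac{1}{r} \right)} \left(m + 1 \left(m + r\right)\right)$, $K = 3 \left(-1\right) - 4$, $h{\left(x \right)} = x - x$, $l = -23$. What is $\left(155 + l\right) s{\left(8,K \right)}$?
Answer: $0$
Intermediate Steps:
$h{\left(x \right)} = 0$
$K = -7$ ($K = -3 - 4 = -7$)
$s{\left(m,r \right)} = 0$ ($s{\left(m,r \right)} = 0 \left(m + 1 \left(m + r\right)\right) = 0 \left(m + \left(m + r\right)\right) = 0 \left(r + 2 m\right) = 0$)
$\left(155 + l\right) s{\left(8,K \right)} = \left(155 - 23\right) 0 = 132 \cdot 0 = 0$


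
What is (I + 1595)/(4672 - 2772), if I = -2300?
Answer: -141/380 ≈ -0.37105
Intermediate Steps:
(I + 1595)/(4672 - 2772) = (-2300 + 1595)/(4672 - 2772) = -705/1900 = -705*1/1900 = -141/380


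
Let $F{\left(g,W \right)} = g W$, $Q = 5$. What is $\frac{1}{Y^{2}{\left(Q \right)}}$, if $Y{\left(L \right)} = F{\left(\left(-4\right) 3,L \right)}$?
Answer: $\frac{1}{3600} \approx 0.00027778$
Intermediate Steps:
$F{\left(g,W \right)} = W g$
$Y{\left(L \right)} = - 12 L$ ($Y{\left(L \right)} = L \left(\left(-4\right) 3\right) = L \left(-12\right) = - 12 L$)
$\frac{1}{Y^{2}{\left(Q \right)}} = \frac{1}{\left(\left(-12\right) 5\right)^{2}} = \frac{1}{\left(-60\right)^{2}} = \frac{1}{3600}$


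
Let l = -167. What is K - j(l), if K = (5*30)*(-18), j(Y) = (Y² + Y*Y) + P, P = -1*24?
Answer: -58454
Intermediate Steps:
P = -24
j(Y) = -24 + 2*Y² (j(Y) = (Y² + Y*Y) - 24 = (Y² + Y²) - 24 = 2*Y² - 24 = -24 + 2*Y²)
K = -2700 (K = 150*(-18) = -2700)
K - j(l) = -2700 - (-24 + 2*(-167)²) = -2700 - (-24 + 2*27889) = -2700 - (-24 + 55778) = -2700 - 1*55754 = -2700 - 55754 = -58454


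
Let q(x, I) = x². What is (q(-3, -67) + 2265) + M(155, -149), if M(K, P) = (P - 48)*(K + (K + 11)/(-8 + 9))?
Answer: -60963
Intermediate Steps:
M(K, P) = (-48 + P)*(11 + 2*K) (M(K, P) = (-48 + P)*(K + (11 + K)/1) = (-48 + P)*(K + (11 + K)*1) = (-48 + P)*(K + (11 + K)) = (-48 + P)*(11 + 2*K))
(q(-3, -67) + 2265) + M(155, -149) = ((-3)² + 2265) + (-528 - 96*155 + 11*(-149) + 2*155*(-149)) = (9 + 2265) + (-528 - 14880 - 1639 - 46190) = 2274 - 63237 = -60963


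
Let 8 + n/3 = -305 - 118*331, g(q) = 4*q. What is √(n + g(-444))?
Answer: 3*I*√13321 ≈ 346.25*I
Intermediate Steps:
n = -118113 (n = -24 + 3*(-305 - 118*331) = -24 + 3*(-305 - 39058) = -24 + 3*(-39363) = -24 - 118089 = -118113)
√(n + g(-444)) = √(-118113 + 4*(-444)) = √(-118113 - 1776) = √(-119889) = 3*I*√13321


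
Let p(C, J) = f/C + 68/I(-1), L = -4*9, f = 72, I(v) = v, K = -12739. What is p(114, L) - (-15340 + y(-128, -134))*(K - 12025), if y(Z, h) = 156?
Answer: -7144316224/19 ≈ -3.7602e+8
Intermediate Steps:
L = -36
p(C, J) = -68 + 72/C (p(C, J) = 72/C + 68/(-1) = 72/C + 68*(-1) = 72/C - 68 = -68 + 72/C)
p(114, L) - (-15340 + y(-128, -134))*(K - 12025) = (-68 + 72/114) - (-15340 + 156)*(-12739 - 12025) = (-68 + 72*(1/114)) - (-15184)*(-24764) = (-68 + 12/19) - 1*376016576 = -1280/19 - 376016576 = -7144316224/19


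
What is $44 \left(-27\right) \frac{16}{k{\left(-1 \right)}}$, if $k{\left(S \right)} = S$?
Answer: $19008$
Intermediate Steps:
$44 \left(-27\right) \frac{16}{k{\left(-1 \right)}} = 44 \left(-27\right) \frac{16}{-1} = - 1188 \cdot 16 \left(-1\right) = \left(-1188\right) \left(-16\right) = 19008$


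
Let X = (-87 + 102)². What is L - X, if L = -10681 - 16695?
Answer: -27601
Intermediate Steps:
L = -27376
X = 225 (X = 15² = 225)
L - X = -27376 - 1*225 = -27376 - 225 = -27601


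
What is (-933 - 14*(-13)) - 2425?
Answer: -3176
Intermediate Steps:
(-933 - 14*(-13)) - 2425 = (-933 + 182) - 2425 = -751 - 2425 = -3176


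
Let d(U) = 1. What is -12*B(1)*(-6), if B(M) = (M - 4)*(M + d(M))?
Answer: -432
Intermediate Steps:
B(M) = (1 + M)*(-4 + M) (B(M) = (M - 4)*(M + 1) = (-4 + M)*(1 + M) = (1 + M)*(-4 + M))
-12*B(1)*(-6) = -12*(-4 + 1² - 3*1)*(-6) = -12*(-4 + 1 - 3)*(-6) = -12*(-6)*(-6) = 72*(-6) = -432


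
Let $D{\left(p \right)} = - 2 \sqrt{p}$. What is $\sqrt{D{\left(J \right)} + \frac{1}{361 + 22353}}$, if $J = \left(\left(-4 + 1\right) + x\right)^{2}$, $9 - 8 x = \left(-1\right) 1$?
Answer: $\frac{i \sqrt{451429393}}{11357} \approx 1.8708 i$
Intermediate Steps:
$x = \frac{5}{4}$ ($x = \frac{9}{8} - \frac{\left(-1\right) 1}{8} = \frac{9}{8} - - \frac{1}{8} = \frac{9}{8} + \frac{1}{8} = \frac{5}{4} \approx 1.25$)
$J = \frac{49}{16}$ ($J = \left(\left(-4 + 1\right) + \frac{5}{4}\right)^{2} = \left(-3 + \frac{5}{4}\right)^{2} = \left(- \frac{7}{4}\right)^{2} = \frac{49}{16} \approx 3.0625$)
$\sqrt{D{\left(J \right)} + \frac{1}{361 + 22353}} = \sqrt{- 2 \sqrt{\frac{49}{16}} + \frac{1}{361 + 22353}} = \sqrt{\left(-2\right) \frac{7}{4} + \frac{1}{22714}} = \sqrt{- \frac{7}{2} + \frac{1}{22714}} = \sqrt{- \frac{39749}{11357}} = \frac{i \sqrt{451429393}}{11357}$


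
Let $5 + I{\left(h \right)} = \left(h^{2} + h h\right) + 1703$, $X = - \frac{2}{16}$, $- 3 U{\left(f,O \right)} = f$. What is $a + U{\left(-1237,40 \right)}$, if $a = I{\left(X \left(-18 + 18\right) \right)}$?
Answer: $\frac{6331}{3} \approx 2110.3$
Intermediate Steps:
$U{\left(f,O \right)} = - \frac{f}{3}$
$X = - \frac{1}{8}$ ($X = \left(-2\right) \frac{1}{16} = - \frac{1}{8} \approx -0.125$)
$I{\left(h \right)} = 1698 + 2 h^{2}$ ($I{\left(h \right)} = -5 + \left(\left(h^{2} + h h\right) + 1703\right) = -5 + \left(\left(h^{2} + h^{2}\right) + 1703\right) = -5 + \left(2 h^{2} + 1703\right) = -5 + \left(1703 + 2 h^{2}\right) = 1698 + 2 h^{2}$)
$a = 1698$ ($a = 1698 + 2 \left(- \frac{-18 + 18}{8}\right)^{2} = 1698 + 2 \left(\left(- \frac{1}{8}\right) 0\right)^{2} = 1698 + 2 \cdot 0^{2} = 1698 + 2 \cdot 0 = 1698 + 0 = 1698$)
$a + U{\left(-1237,40 \right)} = 1698 - - \frac{1237}{3} = 1698 + \frac{1237}{3} = \frac{6331}{3}$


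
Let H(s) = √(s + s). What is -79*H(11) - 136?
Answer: -136 - 79*√22 ≈ -506.54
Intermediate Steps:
H(s) = √2*√s (H(s) = √(2*s) = √2*√s)
-79*H(11) - 136 = -79*√2*√11 - 136 = -79*√22 - 136 = -136 - 79*√22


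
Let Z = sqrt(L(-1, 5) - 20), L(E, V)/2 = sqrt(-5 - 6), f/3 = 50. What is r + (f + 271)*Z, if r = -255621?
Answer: -255621 + 421*sqrt(-20 + 2*I*sqrt(11)) ≈ -2.5531e+5 + 1907.8*I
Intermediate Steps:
f = 150 (f = 3*50 = 150)
L(E, V) = 2*I*sqrt(11) (L(E, V) = 2*sqrt(-5 - 6) = 2*sqrt(-11) = 2*(I*sqrt(11)) = 2*I*sqrt(11))
Z = sqrt(-20 + 2*I*sqrt(11)) (Z = sqrt(2*I*sqrt(11) - 20) = sqrt(-20 + 2*I*sqrt(11)) ≈ 0.73188 + 4.5316*I)
r + (f + 271)*Z = -255621 + (150 + 271)*sqrt(-20 + 2*I*sqrt(11)) = -255621 + 421*sqrt(-20 + 2*I*sqrt(11))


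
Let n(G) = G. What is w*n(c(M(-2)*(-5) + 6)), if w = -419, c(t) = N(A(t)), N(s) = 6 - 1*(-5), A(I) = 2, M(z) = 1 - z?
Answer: -4609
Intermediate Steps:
N(s) = 11 (N(s) = 6 + 5 = 11)
c(t) = 11
w*n(c(M(-2)*(-5) + 6)) = -419*11 = -4609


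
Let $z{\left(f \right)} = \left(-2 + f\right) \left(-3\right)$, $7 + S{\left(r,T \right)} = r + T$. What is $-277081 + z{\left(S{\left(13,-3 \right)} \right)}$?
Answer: $-277084$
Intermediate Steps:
$S{\left(r,T \right)} = -7 + T + r$ ($S{\left(r,T \right)} = -7 + \left(r + T\right) = -7 + \left(T + r\right) = -7 + T + r$)
$z{\left(f \right)} = 6 - 3 f$
$-277081 + z{\left(S{\left(13,-3 \right)} \right)} = -277081 + \left(6 - 3 \left(-7 - 3 + 13\right)\right) = -277081 + \left(6 - 9\right) = -277081 - 3 = -277084$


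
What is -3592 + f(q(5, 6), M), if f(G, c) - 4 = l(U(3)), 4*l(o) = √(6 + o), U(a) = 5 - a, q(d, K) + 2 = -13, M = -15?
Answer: -3588 + √2/2 ≈ -3587.3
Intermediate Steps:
q(d, K) = -15 (q(d, K) = -2 - 13 = -15)
l(o) = √(6 + o)/4
f(G, c) = 4 + √2/2 (f(G, c) = 4 + √(6 + (5 - 1*3))/4 = 4 + √(6 + (5 - 3))/4 = 4 + √(6 + 2)/4 = 4 + √8/4 = 4 + (2*√2)/4 = 4 + √2/2)
-3592 + f(q(5, 6), M) = -3592 + (4 + √2/2) = -3588 + √2/2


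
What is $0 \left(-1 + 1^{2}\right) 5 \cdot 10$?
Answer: $0$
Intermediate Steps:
$0 \left(-1 + 1^{2}\right) 5 \cdot 10 = 0 \left(-1 + 1\right) 5 \cdot 10 = 0 \cdot 0 \cdot 5 \cdot 10 = 0 \cdot 5 \cdot 10 = 0 \cdot 10 = 0$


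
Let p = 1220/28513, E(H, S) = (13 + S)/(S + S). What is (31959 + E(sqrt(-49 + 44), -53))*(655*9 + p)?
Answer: 284710874310685/1511189 ≈ 1.8840e+8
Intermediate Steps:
E(H, S) = (13 + S)/(2*S) (E(H, S) = (13 + S)/((2*S)) = (13 + S)*(1/(2*S)) = (13 + S)/(2*S))
p = 1220/28513 (p = 1220*(1/28513) = 1220/28513 ≈ 0.042787)
(31959 + E(sqrt(-49 + 44), -53))*(655*9 + p) = (31959 + (1/2)*(13 - 53)/(-53))*(655*9 + 1220/28513) = (31959 + (1/2)*(-1/53)*(-40))*(5895 + 1220/28513) = (31959 + 20/53)*(168085355/28513) = (1693847/53)*(168085355/28513) = 284710874310685/1511189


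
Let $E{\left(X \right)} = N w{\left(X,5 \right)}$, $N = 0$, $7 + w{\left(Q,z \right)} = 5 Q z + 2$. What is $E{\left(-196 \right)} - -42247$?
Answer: $42247$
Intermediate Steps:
$w{\left(Q,z \right)} = -5 + 5 Q z$ ($w{\left(Q,z \right)} = -7 + \left(5 Q z + 2\right) = -7 + \left(2 + 5 Q z\right) = -5 + 5 Q z$)
$E{\left(X \right)} = 0$ ($E{\left(X \right)} = 0 \left(-5 + 5 X 5\right) = 0 \left(-5 + 25 X\right) = 0$)
$E{\left(-196 \right)} - -42247 = 0 - -42247 = 0 + 42247 = 42247$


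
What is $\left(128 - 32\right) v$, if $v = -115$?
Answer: $-11040$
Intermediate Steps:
$\left(128 - 32\right) v = \left(128 - 32\right) \left(-115\right) = 96 \left(-115\right) = -11040$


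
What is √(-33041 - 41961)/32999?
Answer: I*√75002/32999 ≈ 0.0082992*I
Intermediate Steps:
√(-33041 - 41961)/32999 = √(-75002)*(1/32999) = (I*√75002)*(1/32999) = I*√75002/32999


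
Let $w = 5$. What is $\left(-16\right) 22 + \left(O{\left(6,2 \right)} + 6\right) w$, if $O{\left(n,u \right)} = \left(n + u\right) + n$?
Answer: $-252$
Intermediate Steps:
$O{\left(n,u \right)} = u + 2 n$
$\left(-16\right) 22 + \left(O{\left(6,2 \right)} + 6\right) w = \left(-16\right) 22 + \left(\left(2 + 2 \cdot 6\right) + 6\right) 5 = -352 + \left(\left(2 + 12\right) + 6\right) 5 = -352 + \left(14 + 6\right) 5 = -352 + 20 \cdot 5 = -352 + 100 = -252$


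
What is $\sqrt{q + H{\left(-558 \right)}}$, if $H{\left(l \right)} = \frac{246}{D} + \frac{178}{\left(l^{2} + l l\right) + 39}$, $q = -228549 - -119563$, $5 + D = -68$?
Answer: $\frac{i \sqrt{225258425320098418674}}{45461991} \approx 330.14 i$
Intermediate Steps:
$D = -73$ ($D = -5 - 68 = -73$)
$q = -108986$ ($q = -228549 + 119563 = -108986$)
$H{\left(l \right)} = - \frac{246}{73} + \frac{178}{39 + 2 l^{2}}$ ($H{\left(l \right)} = \frac{246}{-73} + \frac{178}{\left(l^{2} + l l\right) + 39} = 246 \left(- \frac{1}{73}\right) + \frac{178}{\left(l^{2} + l^{2}\right) + 39} = - \frac{246}{73} + \frac{178}{2 l^{2} + 39} = - \frac{246}{73} + \frac{178}{39 + 2 l^{2}}$)
$\sqrt{q + H{\left(-558 \right)}} = \sqrt{-108986 + \frac{4 \left(850 - 123 \left(-558\right)^{2}\right)}{73 \left(39 + 2 \left(-558\right)^{2}\right)}} = \sqrt{-108986 + \frac{4 \left(850 - 38297772\right)}{73 \left(39 + 2 \cdot 311364\right)}} = \sqrt{-108986 + \frac{4 \left(850 - 38297772\right)}{73 \left(39 + 622728\right)}} = \sqrt{-108986 + \frac{4}{73} \cdot \frac{1}{622767} \left(-38296922\right)} = \sqrt{-108986 - \frac{153187688}{45461991}} = \sqrt{- \frac{4954873738814}{45461991}} = \frac{i \sqrt{225258425320098418674}}{45461991}$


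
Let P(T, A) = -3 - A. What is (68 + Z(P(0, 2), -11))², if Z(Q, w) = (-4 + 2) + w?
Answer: 3025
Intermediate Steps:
Z(Q, w) = -2 + w
(68 + Z(P(0, 2), -11))² = (68 + (-2 - 11))² = (68 - 13)² = 55² = 3025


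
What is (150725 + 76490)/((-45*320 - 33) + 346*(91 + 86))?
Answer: 227215/46809 ≈ 4.8541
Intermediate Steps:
(150725 + 76490)/((-45*320 - 33) + 346*(91 + 86)) = 227215/((-14400 - 33) + 346*177) = 227215/(-14433 + 61242) = 227215/46809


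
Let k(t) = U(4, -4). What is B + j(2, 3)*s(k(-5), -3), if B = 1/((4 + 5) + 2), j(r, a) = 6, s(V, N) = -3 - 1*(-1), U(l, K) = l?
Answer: -131/11 ≈ -11.909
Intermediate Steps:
k(t) = 4
s(V, N) = -2 (s(V, N) = -3 + 1 = -2)
B = 1/11 (B = 1/(9 + 2) = 1/11 ≈ 0.090909)
B + j(2, 3)*s(k(-5), -3) = 1/11 + 6*(-2) = 1/11 - 12 = -131/11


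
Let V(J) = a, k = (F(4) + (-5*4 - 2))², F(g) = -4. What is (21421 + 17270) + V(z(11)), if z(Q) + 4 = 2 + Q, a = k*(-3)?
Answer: 36663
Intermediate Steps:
k = 676 (k = (-4 + (-5*4 - 2))² = (-4 + (-20 - 2))² = (-4 - 22)² = (-26)² = 676)
a = -2028 (a = 676*(-3) = -2028)
z(Q) = -2 + Q (z(Q) = -4 + (2 + Q) = -2 + Q)
V(J) = -2028
(21421 + 17270) + V(z(11)) = (21421 + 17270) - 2028 = 38691 - 2028 = 36663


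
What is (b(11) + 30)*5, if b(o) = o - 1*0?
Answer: 205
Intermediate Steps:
b(o) = o (b(o) = o + 0 = o)
(b(11) + 30)*5 = (11 + 30)*5 = 41*5 = 205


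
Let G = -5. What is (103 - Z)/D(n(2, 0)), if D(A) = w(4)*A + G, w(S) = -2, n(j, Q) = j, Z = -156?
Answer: -259/9 ≈ -28.778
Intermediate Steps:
D(A) = -5 - 2*A (D(A) = -2*A - 5 = -5 - 2*A)
(103 - Z)/D(n(2, 0)) = (103 - 1*(-156))/(-5 - 2*2) = (103 + 156)/(-5 - 4) = 259/(-9) = 259*(-⅑) = -259/9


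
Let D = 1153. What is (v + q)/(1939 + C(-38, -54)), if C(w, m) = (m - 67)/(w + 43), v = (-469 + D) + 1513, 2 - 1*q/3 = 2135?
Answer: -10505/4787 ≈ -2.1945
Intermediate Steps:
q = -6399 (q = 6 - 3*2135 = 6 - 6405 = -6399)
v = 2197 (v = (-469 + 1153) + 1513 = 684 + 1513 = 2197)
C(w, m) = (-67 + m)/(43 + w)
(v + q)/(1939 + C(-38, -54)) = (2197 - 6399)/(1939 + (-67 - 54)/(43 - 38)) = -4202/(1939 - 121/5) = -4202/9574/5 = -4202*5/9574 = -10505/4787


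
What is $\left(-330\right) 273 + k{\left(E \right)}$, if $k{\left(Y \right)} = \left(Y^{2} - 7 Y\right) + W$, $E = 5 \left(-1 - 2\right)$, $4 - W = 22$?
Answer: $-89778$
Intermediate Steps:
$W = -18$ ($W = 4 - 22 = -18$)
$E = -15$ ($E = 5 \left(-3\right) = -15$)
$k{\left(Y \right)} = -18 + Y^{2} - 7 Y$ ($k{\left(Y \right)} = \left(Y^{2} - 7 Y\right) - 18 = -18 + Y^{2} - 7 Y$)
$\left(-330\right) 273 + k{\left(E \right)} = \left(-330\right) 273 - \left(-87 - 225\right) = -90090 + \left(-18 + 225 + 105\right) = -90090 + 312 = -89778$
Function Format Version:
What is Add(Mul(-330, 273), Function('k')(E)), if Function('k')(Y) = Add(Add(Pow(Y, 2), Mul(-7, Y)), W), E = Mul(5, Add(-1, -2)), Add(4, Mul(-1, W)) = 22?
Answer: -89778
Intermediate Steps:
W = -18 (W = Add(4, Mul(-1, 22)) = Add(4, -22) = -18)
E = -15 (E = Mul(5, -3) = -15)
Function('k')(Y) = Add(-18, Pow(Y, 2), Mul(-7, Y)) (Function('k')(Y) = Add(Add(Pow(Y, 2), Mul(-7, Y)), -18) = Add(-18, Pow(Y, 2), Mul(-7, Y)))
Add(Mul(-330, 273), Function('k')(E)) = Add(Mul(-330, 273), Add(-18, Pow(-15, 2), Mul(-7, -15))) = Add(-90090, Add(-18, 225, 105)) = Add(-90090, 312) = -89778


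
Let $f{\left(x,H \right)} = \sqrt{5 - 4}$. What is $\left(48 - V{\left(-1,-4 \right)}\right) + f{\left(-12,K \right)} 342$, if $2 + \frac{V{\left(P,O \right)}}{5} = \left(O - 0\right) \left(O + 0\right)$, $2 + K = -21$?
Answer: $320$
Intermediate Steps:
$K = -23$ ($K = -2 - 21 = -23$)
$f{\left(x,H \right)} = 1$ ($f{\left(x,H \right)} = \sqrt{1} = 1$)
$V{\left(P,O \right)} = -10 + 5 O^{2}$ ($V{\left(P,O \right)} = -10 + 5 \left(O - 0\right) \left(O + 0\right) = -10 + 5 \left(O + 0\right) O = -10 + 5 O O = -10 + 5 O^{2}$)
$\left(48 - V{\left(-1,-4 \right)}\right) + f{\left(-12,K \right)} 342 = \left(48 - \left(-10 + 5 \left(-4\right)^{2}\right)\right) + 1 \cdot 342 = \left(48 - \left(-10 + 5 \cdot 16\right)\right) + 342 = \left(48 - \left(-10 + 80\right)\right) + 342 = \left(48 - 70\right) + 342 = -22 + 342 = 320$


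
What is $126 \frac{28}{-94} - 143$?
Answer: $- \frac{8485}{47} \approx -180.53$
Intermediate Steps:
$126 \frac{28}{-94} - 143 = 126 \cdot 28 \left(- \frac{1}{94}\right) - 143 = 126 \left(- \frac{14}{47}\right) - 143 = - \frac{1764}{47} - 143 = - \frac{8485}{47}$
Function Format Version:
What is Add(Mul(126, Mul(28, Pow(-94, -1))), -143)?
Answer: Rational(-8485, 47) ≈ -180.53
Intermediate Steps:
Add(Mul(126, Mul(28, Pow(-94, -1))), -143) = Add(Mul(126, Mul(28, Rational(-1, 94))), -143) = Add(Mul(126, Rational(-14, 47)), -143) = Add(Rational(-1764, 47), -143) = Rational(-8485, 47)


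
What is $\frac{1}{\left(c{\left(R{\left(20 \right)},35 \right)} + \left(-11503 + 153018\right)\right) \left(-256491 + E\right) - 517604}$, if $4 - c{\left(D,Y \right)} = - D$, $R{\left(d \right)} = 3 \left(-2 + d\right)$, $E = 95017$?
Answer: $- \frac{1}{22860876206} \approx -4.3743 \cdot 10^{-11}$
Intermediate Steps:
$R{\left(d \right)} = -6 + 3 d$
$c{\left(D,Y \right)} = 4 + D$ ($c{\left(D,Y \right)} = 4 - - D = 4 + D$)
$\frac{1}{\left(c{\left(R{\left(20 \right)},35 \right)} + \left(-11503 + 153018\right)\right) \left(-256491 + E\right) - 517604} = \frac{1}{\left(\left(4 + \left(-6 + 3 \cdot 20\right)\right) + \left(-11503 + 153018\right)\right) \left(-256491 + 95017\right) - 517604} = \frac{1}{\left(\left(4 + \left(-6 + 60\right)\right) + 141515\right) \left(-161474\right) - 517604} = \frac{1}{\left(\left(4 + 54\right) + 141515\right) \left(-161474\right) - 517604} = \frac{1}{\left(58 + 141515\right) \left(-161474\right) - 517604} = \frac{1}{141573 \left(-161474\right) - 517604} = \frac{1}{-22860358602 - 517604} = \frac{1}{-22860876206} = - \frac{1}{22860876206}$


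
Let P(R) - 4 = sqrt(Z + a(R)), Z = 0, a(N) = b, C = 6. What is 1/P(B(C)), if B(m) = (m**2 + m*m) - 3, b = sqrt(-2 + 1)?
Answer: 1/(4 + sqrt(I)) ≈ 0.20776 - 0.031209*I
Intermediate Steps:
b = I (b = sqrt(-1) = I ≈ 1.0*I)
a(N) = I
B(m) = -3 + 2*m**2 (B(m) = (m**2 + m**2) - 3 = 2*m**2 - 3 = -3 + 2*m**2)
P(R) = 4 + sqrt(I) (P(R) = 4 + sqrt(0 + I) = 4 + sqrt(I))
1/P(B(C)) = 1/(4 + sqrt(I))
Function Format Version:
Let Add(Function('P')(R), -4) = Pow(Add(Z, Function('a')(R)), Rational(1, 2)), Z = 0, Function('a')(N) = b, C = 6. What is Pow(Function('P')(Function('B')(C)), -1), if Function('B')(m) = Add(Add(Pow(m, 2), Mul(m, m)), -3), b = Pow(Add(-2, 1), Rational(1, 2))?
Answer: Pow(Add(4, Pow(I, Rational(1, 2))), -1) ≈ Add(0.20776, Mul(-0.031209, I))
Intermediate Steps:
b = I (b = Pow(-1, Rational(1, 2)) = I ≈ Mul(1.0000, I))
Function('a')(N) = I
Function('B')(m) = Add(-3, Mul(2, Pow(m, 2))) (Function('B')(m) = Add(Add(Pow(m, 2), Pow(m, 2)), -3) = Add(Mul(2, Pow(m, 2)), -3) = Add(-3, Mul(2, Pow(m, 2))))
Function('P')(R) = Add(4, Pow(I, Rational(1, 2))) (Function('P')(R) = Add(4, Pow(Add(0, I), Rational(1, 2))) = Add(4, Pow(I, Rational(1, 2))))
Pow(Function('P')(Function('B')(C)), -1) = Pow(Add(4, Pow(I, Rational(1, 2))), -1)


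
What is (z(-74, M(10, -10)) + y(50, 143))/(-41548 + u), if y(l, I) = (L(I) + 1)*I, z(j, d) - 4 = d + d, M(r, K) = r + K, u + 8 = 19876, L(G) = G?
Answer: -19/20 ≈ -0.95000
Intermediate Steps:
u = 19868 (u = -8 + 19876 = 19868)
M(r, K) = K + r
z(j, d) = 4 + 2*d (z(j, d) = 4 + (d + d) = 4 + 2*d)
y(l, I) = I*(1 + I) (y(l, I) = (I + 1)*I = (1 + I)*I = I*(1 + I))
(z(-74, M(10, -10)) + y(50, 143))/(-41548 + u) = ((4 + 2*(-10 + 10)) + 143*(1 + 143))/(-41548 + 19868) = ((4 + 2*0) + 143*144)/(-21680) = ((4 + 0) + 20592)*(-1/21680) = (4 + 20592)*(-1/21680) = 20596*(-1/21680) = -19/20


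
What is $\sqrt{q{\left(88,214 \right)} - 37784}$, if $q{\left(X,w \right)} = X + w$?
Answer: $i \sqrt{37482} \approx 193.6 i$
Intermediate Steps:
$\sqrt{q{\left(88,214 \right)} - 37784} = \sqrt{\left(88 + 214\right) - 37784} = \sqrt{302 - 37784} = \sqrt{-37482} = i \sqrt{37482}$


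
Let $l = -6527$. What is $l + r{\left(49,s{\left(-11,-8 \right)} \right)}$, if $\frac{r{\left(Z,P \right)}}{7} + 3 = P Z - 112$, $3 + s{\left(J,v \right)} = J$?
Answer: $-12134$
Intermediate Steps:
$s{\left(J,v \right)} = -3 + J$
$r{\left(Z,P \right)} = -805 + 7 P Z$ ($r{\left(Z,P \right)} = -21 + 7 \left(P Z - 112\right) = -21 + 7 \left(-112 + P Z\right) = -21 + \left(-784 + 7 P Z\right) = -805 + 7 P Z$)
$l + r{\left(49,s{\left(-11,-8 \right)} \right)} = -6527 + \left(-805 + 7 \left(-3 - 11\right) 49\right) = -6527 + \left(-805 + 7 \left(-14\right) 49\right) = -6527 - 5607 = -12134$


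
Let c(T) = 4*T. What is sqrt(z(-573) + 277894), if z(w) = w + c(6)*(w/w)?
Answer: sqrt(277345) ≈ 526.64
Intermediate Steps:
z(w) = 24 + w (z(w) = w + (4*6)*(w/w) = w + 24*1 = w + 24 = 24 + w)
sqrt(z(-573) + 277894) = sqrt((24 - 573) + 277894) = sqrt(-549 + 277894) = sqrt(277345)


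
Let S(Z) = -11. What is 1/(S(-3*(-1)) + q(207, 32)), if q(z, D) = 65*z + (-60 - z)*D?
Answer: 1/4900 ≈ 0.00020408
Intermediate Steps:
q(z, D) = 65*z + D*(-60 - z)
1/(S(-3*(-1)) + q(207, 32)) = 1/(-11 + (-60*32 + 65*207 - 1*32*207)) = 1/(-11 + (-1920 + 13455 - 6624)) = 1/(-11 + 4911) = 1/4900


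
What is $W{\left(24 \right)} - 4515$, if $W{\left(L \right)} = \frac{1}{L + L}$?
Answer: $- \frac{216719}{48} \approx -4515.0$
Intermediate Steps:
$W{\left(L \right)} = \frac{1}{2 L}$
$W{\left(24 \right)} - 4515 = \frac{1}{2 \cdot 24} - 4515 = \frac{1}{2} \cdot \frac{1}{24} - 4515 = \frac{1}{48} - 4515 = - \frac{216719}{48}$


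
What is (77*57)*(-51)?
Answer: -223839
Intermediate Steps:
(77*57)*(-51) = 4389*(-51) = -223839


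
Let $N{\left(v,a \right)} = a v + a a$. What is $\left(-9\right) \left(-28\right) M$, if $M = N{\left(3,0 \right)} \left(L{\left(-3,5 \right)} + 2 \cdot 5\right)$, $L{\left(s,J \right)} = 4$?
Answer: $0$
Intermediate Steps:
$N{\left(v,a \right)} = a^{2} + a v$ ($N{\left(v,a \right)} = a v + a^{2} = a^{2} + a v$)
$M = 0$ ($M = 0 \left(0 + 3\right) \left(4 + 2 \cdot 5\right) = 0 \cdot 3 \left(4 + 10\right) = 0 \cdot 14 = 0$)
$\left(-9\right) \left(-28\right) M = \left(-9\right) \left(-28\right) 0 = 252 \cdot 0 = 0$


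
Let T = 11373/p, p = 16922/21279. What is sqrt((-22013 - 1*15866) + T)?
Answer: I*sqrt(6751579682062)/16922 ≈ 153.55*I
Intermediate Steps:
p = 16922/21279 (p = 16922*(1/21279) = 16922/21279 ≈ 0.79524)
T = 242006067/16922 (T = 11373/(16922/21279) = 11373*(21279/16922) = 242006067/16922 ≈ 14301.)
sqrt((-22013 - 1*15866) + T) = sqrt((-22013 - 1*15866) + 242006067/16922) = sqrt((-22013 - 15866) + 242006067/16922) = sqrt(-37879 + 242006067/16922) = sqrt(-398982371/16922) = I*sqrt(6751579682062)/16922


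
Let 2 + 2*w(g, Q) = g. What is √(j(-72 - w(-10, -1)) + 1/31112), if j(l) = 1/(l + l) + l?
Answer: I*√17394715100994/513348 ≈ 8.1245*I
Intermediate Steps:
w(g, Q) = -1 + g/2
j(l) = l + 1/(2*l) (j(l) = 1/(2*l) + l = l + 1/(2*l))
√(j(-72 - w(-10, -1)) + 1/31112) = √(((-72 - (-1 + (½)*(-10))) + 1/(2*(-72 - (-1 + (½)*(-10))))) + 1/31112) = √(((-72 - (-1 - 5)) + 1/(2*(-72 - (-1 - 5)))) + 1/31112) = √(((-72 - 1*(-6)) + 1/(2*(-72 - 1*(-6)))) + 1/31112) = √(((-72 + 6) + 1/(2*(-72 + 6))) + 1/31112) = √((-66 + (½)/(-66)) + 1/31112) = √((-66 + (½)*(-1/66)) + 1/31112) = √((-66 - 1/132) + 1/31112) = √(-8713/132 + 1/31112) = √(-67769681/1026696) = I*√17394715100994/513348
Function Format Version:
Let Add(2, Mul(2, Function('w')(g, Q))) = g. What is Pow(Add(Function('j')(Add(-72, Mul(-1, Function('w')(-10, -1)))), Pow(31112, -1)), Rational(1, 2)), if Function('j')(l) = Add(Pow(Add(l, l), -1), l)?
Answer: Mul(Rational(1, 513348), I, Pow(17394715100994, Rational(1, 2))) ≈ Mul(8.1245, I)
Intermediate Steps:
Function('w')(g, Q) = Add(-1, Mul(Rational(1, 2), g))
Function('j')(l) = Add(l, Mul(Rational(1, 2), Pow(l, -1))) (Function('j')(l) = Add(Pow(Mul(2, l), -1), l) = Add(Mul(Rational(1, 2), Pow(l, -1)), l) = Add(l, Mul(Rational(1, 2), Pow(l, -1))))
Pow(Add(Function('j')(Add(-72, Mul(-1, Function('w')(-10, -1)))), Pow(31112, -1)), Rational(1, 2)) = Pow(Add(Add(Add(-72, Mul(-1, Add(-1, Mul(Rational(1, 2), -10)))), Mul(Rational(1, 2), Pow(Add(-72, Mul(-1, Add(-1, Mul(Rational(1, 2), -10)))), -1))), Pow(31112, -1)), Rational(1, 2)) = Pow(Add(Add(Add(-72, Mul(-1, Add(-1, -5))), Mul(Rational(1, 2), Pow(Add(-72, Mul(-1, Add(-1, -5))), -1))), Rational(1, 31112)), Rational(1, 2)) = Pow(Add(Add(Add(-72, Mul(-1, -6)), Mul(Rational(1, 2), Pow(Add(-72, Mul(-1, -6)), -1))), Rational(1, 31112)), Rational(1, 2)) = Pow(Add(Add(Add(-72, 6), Mul(Rational(1, 2), Pow(Add(-72, 6), -1))), Rational(1, 31112)), Rational(1, 2)) = Pow(Add(Add(-66, Mul(Rational(1, 2), Pow(-66, -1))), Rational(1, 31112)), Rational(1, 2)) = Pow(Add(Add(-66, Mul(Rational(1, 2), Rational(-1, 66))), Rational(1, 31112)), Rational(1, 2)) = Pow(Add(Add(-66, Rational(-1, 132)), Rational(1, 31112)), Rational(1, 2)) = Pow(Add(Rational(-8713, 132), Rational(1, 31112)), Rational(1, 2)) = Pow(Rational(-67769681, 1026696), Rational(1, 2)) = Mul(Rational(1, 513348), I, Pow(17394715100994, Rational(1, 2)))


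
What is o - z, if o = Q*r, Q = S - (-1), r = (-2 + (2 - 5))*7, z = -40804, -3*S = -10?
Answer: 121957/3 ≈ 40652.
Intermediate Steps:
S = 10/3 (S = -1/3*(-10) = 10/3 ≈ 3.3333)
r = -35 (r = (-2 - 3)*7 = -5*7 = -35)
Q = 13/3 (Q = 10/3 - (-1) = 10/3 - 1*(-1) = 10/3 + 1 = 13/3 ≈ 4.3333)
o = -455/3 (o = (13/3)*(-35) = -455/3 ≈ -151.67)
o - z = -455/3 - 1*(-40804) = -455/3 + 40804 = 121957/3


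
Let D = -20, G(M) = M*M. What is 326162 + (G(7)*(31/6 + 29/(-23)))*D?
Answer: 22241068/69 ≈ 3.2233e+5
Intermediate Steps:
G(M) = M**2
326162 + (G(7)*(31/6 + 29/(-23)))*D = 326162 + (7**2*(31/6 + 29/(-23)))*(-20) = 326162 + (49*(31*(1/6) + 29*(-1/23)))*(-20) = 326162 + (49*(31/6 - 29/23))*(-20) = 326162 + (49*(539/138))*(-20) = 326162 + (26411/138)*(-20) = 326162 - 264110/69 = 22241068/69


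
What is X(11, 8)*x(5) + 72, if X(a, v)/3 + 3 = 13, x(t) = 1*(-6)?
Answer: -108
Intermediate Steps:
x(t) = -6
X(a, v) = 30 (X(a, v) = -9 + 3*13 = -9 + 39 = 30)
X(11, 8)*x(5) + 72 = 30*(-6) + 72 = -180 + 72 = -108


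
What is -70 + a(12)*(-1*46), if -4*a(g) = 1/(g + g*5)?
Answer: -10057/144 ≈ -69.840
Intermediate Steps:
a(g) = -1/(24*g) (a(g) = -1/(4*(g + g*5)) = -1/(4*(g + 5*g)) = -1/(6*g)/4 = -1/(24*g))
-70 + a(12)*(-1*46) = -70 + (-1/24/12)*(-1*46) = -70 - 1/24*1/12*(-46) = -70 - 1/288*(-46) = -70 + 23/144 = -10057/144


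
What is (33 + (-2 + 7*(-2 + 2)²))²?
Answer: 961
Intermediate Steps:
(33 + (-2 + 7*(-2 + 2)²))² = (33 + (-2 + 7*0²))² = (33 + (-2 + 7*0))² = (33 + (-2 + 0))² = (33 - 2)² = 31² = 961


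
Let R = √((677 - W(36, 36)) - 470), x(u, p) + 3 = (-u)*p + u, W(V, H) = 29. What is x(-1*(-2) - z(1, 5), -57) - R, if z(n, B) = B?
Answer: -177 - √178 ≈ -190.34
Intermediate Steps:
x(u, p) = -3 + u - p*u (x(u, p) = -3 + ((-u)*p + u) = -3 + (-p*u + u) = -3 + (u - p*u) = -3 + u - p*u)
R = √178 (R = √((677 - 1*29) - 470) = √((677 - 29) - 470) = √(648 - 470) = √178 ≈ 13.342)
x(-1*(-2) - z(1, 5), -57) - R = (-3 + (-1*(-2) - 1*5) - 1*(-57)*(-1*(-2) - 1*5)) - √178 = (-3 + (2 - 5) - 1*(-57)*(2 - 5)) - √178 = (-3 - 3 - 1*(-57)*(-3)) - √178 = (-3 - 3 - 171) - √178 = -177 - √178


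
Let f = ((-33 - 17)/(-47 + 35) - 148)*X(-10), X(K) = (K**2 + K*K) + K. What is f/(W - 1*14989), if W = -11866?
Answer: 16397/16113 ≈ 1.0176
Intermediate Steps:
X(K) = K + 2*K**2 (X(K) = (K**2 + K**2) + K = 2*K**2 + K = K + 2*K**2)
f = -81985/3 (f = ((-33 - 17)/(-47 + 35) - 148)*(-10*(1 + 2*(-10))) = (-50/(-12) - 148)*(-10*(1 - 20)) = (-50*(-1/12) - 148)*(-10*(-19)) = (25/6 - 148)*190 = -863/6*190 = -81985/3 ≈ -27328.)
f/(W - 1*14989) = -81985/(3*(-11866 - 1*14989)) = -81985/(3*(-11866 - 14989)) = -81985/3/(-26855) = -81985/3*(-1/26855) = 16397/16113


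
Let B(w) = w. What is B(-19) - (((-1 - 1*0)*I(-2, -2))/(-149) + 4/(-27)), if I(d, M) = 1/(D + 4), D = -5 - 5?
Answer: -151673/8046 ≈ -18.851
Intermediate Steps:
D = -10
I(d, M) = -⅙ (I(d, M) = 1/(-10 + 4) = 1/(-6) = -⅙)
B(-19) - (((-1 - 1*0)*I(-2, -2))/(-149) + 4/(-27)) = -19 - (((-1 - 1*0)*(-⅙))/(-149) + 4/(-27)) = -19 - (((-1 + 0)*(-⅙))*(-1/149) + 4*(-1/27)) = -19 - (-1*(-⅙)*(-1/149) - 4/27) = -19 - ((⅙)*(-1/149) - 4/27) = -19 - (-1/894 - 4/27) = -19 - 1*(-1201/8046) = -19 + 1201/8046 = -151673/8046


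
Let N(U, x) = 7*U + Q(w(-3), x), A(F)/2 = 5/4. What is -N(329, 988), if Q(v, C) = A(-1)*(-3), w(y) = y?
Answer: -4591/2 ≈ -2295.5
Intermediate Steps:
A(F) = 5/2 (A(F) = 2*(5/4) = 5/2)
Q(v, C) = -15/2 (Q(v, C) = (5/2)*(-3) = -15/2)
N(U, x) = -15/2 + 7*U (N(U, x) = 7*U - 15/2 = -15/2 + 7*U)
-N(329, 988) = -(-15/2 + 7*329) = -(-15/2 + 2303) = -1*4591/2 = -4591/2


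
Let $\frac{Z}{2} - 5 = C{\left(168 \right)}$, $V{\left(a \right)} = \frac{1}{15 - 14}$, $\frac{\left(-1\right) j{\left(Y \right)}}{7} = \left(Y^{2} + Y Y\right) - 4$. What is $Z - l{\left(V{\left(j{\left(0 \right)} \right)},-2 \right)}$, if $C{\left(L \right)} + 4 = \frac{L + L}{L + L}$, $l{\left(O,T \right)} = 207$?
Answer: $-203$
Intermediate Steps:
$j{\left(Y \right)} = 28 - 14 Y^{2}$ ($j{\left(Y \right)} = - 7 \left(\left(Y^{2} + Y Y\right) - 4\right) = - 7 \left(\left(Y^{2} + Y^{2}\right) - 4\right) = - 7 \left(2 Y^{2} - 4\right) = - 7 \left(-4 + 2 Y^{2}\right) = 28 - 14 Y^{2}$)
$V{\left(a \right)} = 1$ ($V{\left(a \right)} = 1^{-1} = 1$)
$C{\left(L \right)} = -3$ ($C{\left(L \right)} = -4 + \frac{L + L}{L + L} = -4 + \frac{2 L}{2 L} = -4 + 2 L \frac{1}{2 L} = -4 + 1 = -3$)
$Z = 4$ ($Z = 10 + 2 \left(-3\right) = 10 - 6 = 4$)
$Z - l{\left(V{\left(j{\left(0 \right)} \right)},-2 \right)} = 4 - 207 = -203$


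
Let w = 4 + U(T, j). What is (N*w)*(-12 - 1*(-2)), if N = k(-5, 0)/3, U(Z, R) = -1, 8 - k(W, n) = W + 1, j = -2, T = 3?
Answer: -120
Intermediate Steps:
k(W, n) = 7 - W (k(W, n) = 8 - (W + 1) = 8 - (1 + W) = 8 + (-1 - W) = 7 - W)
N = 4 (N = (7 - 1*(-5))/3 = (7 + 5)*(⅓) = 12*(⅓) = 4)
w = 3 (w = 4 - 1 = 3)
(N*w)*(-12 - 1*(-2)) = (4*3)*(-12 - 1*(-2)) = 12*(-12 + 2) = 12*(-10) = -120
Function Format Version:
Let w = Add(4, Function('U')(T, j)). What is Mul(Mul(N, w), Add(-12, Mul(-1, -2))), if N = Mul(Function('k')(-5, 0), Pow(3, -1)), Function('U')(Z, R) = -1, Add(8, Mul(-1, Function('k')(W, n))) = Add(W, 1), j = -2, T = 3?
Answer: -120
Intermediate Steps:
Function('k')(W, n) = Add(7, Mul(-1, W)) (Function('k')(W, n) = Add(8, Mul(-1, Add(W, 1))) = Add(8, Mul(-1, Add(1, W))) = Add(8, Add(-1, Mul(-1, W))) = Add(7, Mul(-1, W)))
N = 4 (N = Mul(Add(7, Mul(-1, -5)), Pow(3, -1)) = Mul(Add(7, 5), Rational(1, 3)) = Mul(12, Rational(1, 3)) = 4)
w = 3 (w = Add(4, -1) = 3)
Mul(Mul(N, w), Add(-12, Mul(-1, -2))) = Mul(Mul(4, 3), Add(-12, Mul(-1, -2))) = Mul(12, Add(-12, 2)) = Mul(12, -10) = -120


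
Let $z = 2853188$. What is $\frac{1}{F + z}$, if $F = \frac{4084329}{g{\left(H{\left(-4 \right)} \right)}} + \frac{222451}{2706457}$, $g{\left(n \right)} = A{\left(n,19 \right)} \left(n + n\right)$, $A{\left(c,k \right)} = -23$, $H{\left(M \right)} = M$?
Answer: $\frac{497988088}{1431907738567881} \approx 3.4778 \cdot 10^{-7}$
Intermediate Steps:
$g{\left(n \right)} = - 46 n$ ($g{\left(n \right)} = - 23 \left(n + n\right) = - 23 \cdot 2 n = - 46 n$)
$F = \frac{11054101743337}{497988088}$ ($F = \frac{4084329}{\left(-46\right) \left(-4\right)} + \frac{222451}{2706457} = \frac{4084329}{184} + 222451 \cdot \frac{1}{2706457} = 4084329 \cdot \frac{1}{184} + \frac{222451}{2706457} = \frac{4084329}{184} + \frac{222451}{2706457} = \frac{11054101743337}{497988088} \approx 22198.0$)
$\frac{1}{F + z} = \frac{1}{\frac{11054101743337}{497988088} + 2853188} = \frac{1}{\frac{1431907738567881}{497988088}} = \frac{497988088}{1431907738567881}$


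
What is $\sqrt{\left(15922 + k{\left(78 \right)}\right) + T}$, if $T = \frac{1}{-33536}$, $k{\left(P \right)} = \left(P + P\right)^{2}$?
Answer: $\frac{\sqrt{176862089597}}{2096} \approx 200.64$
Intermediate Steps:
$k{\left(P \right)} = 4 P^{2}$ ($k{\left(P \right)} = \left(2 P\right)^{2} = 4 P^{2}$)
$T = - \frac{1}{33536} \approx -2.9819 \cdot 10^{-5}$
$\sqrt{\left(15922 + k{\left(78 \right)}\right) + T} = \sqrt{\left(15922 + 4 \cdot 78^{2}\right) - \frac{1}{33536}} = \sqrt{\left(15922 + 4 \cdot 6084\right) - \frac{1}{33536}} = \sqrt{\left(15922 + 24336\right) - \frac{1}{33536}} = \sqrt{40258 - \frac{1}{33536}} = \sqrt{\frac{1350092287}{33536}} = \frac{\sqrt{176862089597}}{2096}$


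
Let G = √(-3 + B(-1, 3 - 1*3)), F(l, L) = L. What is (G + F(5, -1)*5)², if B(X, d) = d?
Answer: (5 - I*√3)² ≈ 22.0 - 17.32*I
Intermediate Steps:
G = I*√3 (G = √(-3 + (3 - 1*3)) = √(-3 + (3 - 3)) = √(-3 + 0) = √(-3) = I*√3 ≈ 1.732*I)
(G + F(5, -1)*5)² = (I*√3 - 1*5)² = (I*√3 - 5)² = (-5 + I*√3)²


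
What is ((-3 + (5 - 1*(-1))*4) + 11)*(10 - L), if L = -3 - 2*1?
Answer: 480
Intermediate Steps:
L = -5 (L = -3 - 2 = -5)
((-3 + (5 - 1*(-1))*4) + 11)*(10 - L) = ((-3 + (5 - 1*(-1))*4) + 11)*(10 - 1*(-5)) = ((-3 + (5 + 1)*4) + 11)*(10 + 5) = ((-3 + 6*4) + 11)*15 = ((-3 + 24) + 11)*15 = (21 + 11)*15 = 32*15 = 480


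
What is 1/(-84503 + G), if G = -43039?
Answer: -1/127542 ≈ -7.8406e-6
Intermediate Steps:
1/(-84503 + G) = 1/(-84503 - 43039) = 1/(-127542) = -1/127542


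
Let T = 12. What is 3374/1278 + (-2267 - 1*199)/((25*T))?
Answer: -178279/31950 ≈ -5.5799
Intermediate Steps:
3374/1278 + (-2267 - 1*199)/((25*T)) = 3374/1278 + (-2267 - 1*199)/((25*12)) = 3374*(1/1278) + (-2267 - 199)/300 = 1687/639 - 2466*1/300 = 1687/639 - 411/50 = -178279/31950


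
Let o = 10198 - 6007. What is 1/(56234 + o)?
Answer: 1/60425 ≈ 1.6549e-5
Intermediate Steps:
o = 4191
1/(56234 + o) = 1/(56234 + 4191) = 1/60425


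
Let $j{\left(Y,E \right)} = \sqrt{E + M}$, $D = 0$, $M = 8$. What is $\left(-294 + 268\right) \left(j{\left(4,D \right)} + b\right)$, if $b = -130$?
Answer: $3380 - 52 \sqrt{2} \approx 3306.5$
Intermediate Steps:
$j{\left(Y,E \right)} = \sqrt{8 + E}$ ($j{\left(Y,E \right)} = \sqrt{E + 8} = \sqrt{8 + E}$)
$\left(-294 + 268\right) \left(j{\left(4,D \right)} + b\right) = \left(-294 + 268\right) \left(\sqrt{8 + 0} - 130\right) = - 26 \left(\sqrt{8} - 130\right) = - 26 \left(2 \sqrt{2} - 130\right) = - 26 \left(-130 + 2 \sqrt{2}\right) = 3380 - 52 \sqrt{2}$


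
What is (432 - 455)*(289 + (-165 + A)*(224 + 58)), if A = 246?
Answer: -532013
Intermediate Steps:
(432 - 455)*(289 + (-165 + A)*(224 + 58)) = (432 - 455)*(289 + (-165 + 246)*(224 + 58)) = -23*(289 + 81*282) = -23*(289 + 22842) = -23*23131 = -532013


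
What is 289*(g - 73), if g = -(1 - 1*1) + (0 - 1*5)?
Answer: -22542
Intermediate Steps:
g = -5 (g = -(1 - 1) + (0 - 5) = -1*0 - 5 = 0 - 5 = -5)
289*(g - 73) = 289*(-5 - 73) = 289*(-78) = -22542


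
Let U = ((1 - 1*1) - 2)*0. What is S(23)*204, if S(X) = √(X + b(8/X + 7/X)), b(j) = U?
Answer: 204*√23 ≈ 978.35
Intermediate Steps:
U = 0 (U = ((1 - 1) - 2)*0 = (0 - 2)*0 = -2*0 = 0)
b(j) = 0
S(X) = √X (S(X) = √(X + 0) = √X)
S(23)*204 = √23*204 = 204*√23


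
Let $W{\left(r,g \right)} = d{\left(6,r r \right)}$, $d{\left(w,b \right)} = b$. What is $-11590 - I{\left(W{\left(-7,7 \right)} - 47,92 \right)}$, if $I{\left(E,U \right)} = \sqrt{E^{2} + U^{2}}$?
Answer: $-11590 - 2 \sqrt{2117} \approx -11682.0$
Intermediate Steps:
$W{\left(r,g \right)} = r^{2}$ ($W{\left(r,g \right)} = r r = r^{2}$)
$-11590 - I{\left(W{\left(-7,7 \right)} - 47,92 \right)} = -11590 - \sqrt{\left(\left(-7\right)^{2} - 47\right)^{2} + 92^{2}} = -11590 - \sqrt{\left(49 - 47\right)^{2} + 8464} = -11590 - \sqrt{2^{2} + 8464} = -11590 - \sqrt{4 + 8464} = -11590 - \sqrt{8468} = -11590 - 2 \sqrt{2117}$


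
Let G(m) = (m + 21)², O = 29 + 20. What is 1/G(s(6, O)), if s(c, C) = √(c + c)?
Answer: 151/61347 - 28*√3/61347 ≈ 0.0016709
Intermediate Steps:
O = 49
s(c, C) = √2*√c (s(c, C) = √(2*c) = √2*√c)
G(m) = (21 + m)²
1/G(s(6, O)) = 1/((21 + √2*√6)²) = 1/((21 + 2*√3)²) = (21 + 2*√3)⁻²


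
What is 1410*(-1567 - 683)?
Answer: -3172500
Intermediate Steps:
1410*(-1567 - 683) = 1410*(-2250) = -3172500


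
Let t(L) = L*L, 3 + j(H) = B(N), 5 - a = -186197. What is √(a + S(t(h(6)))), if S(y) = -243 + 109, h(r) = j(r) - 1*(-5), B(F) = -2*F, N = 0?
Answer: 2*√46517 ≈ 431.36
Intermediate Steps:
a = 186202 (a = 5 - 1*(-186197) = 5 + 186197 = 186202)
j(H) = -3 (j(H) = -3 - 2*0 = -3 + 0 = -3)
h(r) = 2 (h(r) = -3 - 1*(-5) = -3 + 5 = 2)
t(L) = L²
S(y) = -134
√(a + S(t(h(6)))) = √(186202 - 134) = √186068 = 2*√46517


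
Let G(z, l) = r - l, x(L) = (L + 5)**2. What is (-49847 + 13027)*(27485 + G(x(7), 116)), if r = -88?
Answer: -1004486420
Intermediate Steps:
x(L) = (5 + L)**2
G(z, l) = -88 - l
(-49847 + 13027)*(27485 + G(x(7), 116)) = (-49847 + 13027)*(27485 + (-88 - 1*116)) = -36820*(27485 + (-88 - 116)) = -36820*(27485 - 204) = -36820*27281 = -1004486420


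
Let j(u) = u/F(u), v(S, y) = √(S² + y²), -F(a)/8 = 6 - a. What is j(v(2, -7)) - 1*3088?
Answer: -419915/136 + 3*√53/68 ≈ -3087.3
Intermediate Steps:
F(a) = -48 + 8*a (F(a) = -8*(6 - a) = -48 + 8*a)
j(u) = u/(-48 + 8*u)
j(v(2, -7)) - 1*3088 = √(2² + (-7)²)/(8*(-6 + √(2² + (-7)²))) - 1*3088 = √(4 + 49)/(8*(-6 + √(4 + 49))) - 3088 = √53/(8*(-6 + √53)) - 3088 = -3088 + √53/(8*(-6 + √53))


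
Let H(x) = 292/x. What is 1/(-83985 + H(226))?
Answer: -113/9490159 ≈ -1.1907e-5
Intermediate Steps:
1/(-83985 + H(226)) = 1/(-83985 + 292/226) = 1/(-83985 + 292*(1/226)) = 1/(-83985 + 146/113) = 1/(-9490159/113) = -113/9490159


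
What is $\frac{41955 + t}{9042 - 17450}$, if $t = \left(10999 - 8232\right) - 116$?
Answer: $- \frac{22303}{4204} \approx -5.3052$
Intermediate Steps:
$t = 2651$ ($t = 2767 - 116 = 2651$)
$\frac{41955 + t}{9042 - 17450} = \frac{41955 + 2651}{9042 - 17450} = \frac{44606}{-8408} = 44606 \left(- \frac{1}{8408}\right) = - \frac{22303}{4204}$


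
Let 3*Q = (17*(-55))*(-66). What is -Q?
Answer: -20570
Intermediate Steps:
Q = 20570 (Q = ((17*(-55))*(-66))/3 = (-935*(-66))/3 = (⅓)*61710 = 20570)
-Q = -1*20570 = -20570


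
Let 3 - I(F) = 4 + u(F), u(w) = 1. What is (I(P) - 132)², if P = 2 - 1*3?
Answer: 17956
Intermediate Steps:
P = -1 (P = 2 - 3 = -1)
I(F) = -2 (I(F) = 3 - (4 + 1) = 3 - 1*5 = 3 - 5 = -2)
(I(P) - 132)² = (-2 - 132)² = (-134)² = 17956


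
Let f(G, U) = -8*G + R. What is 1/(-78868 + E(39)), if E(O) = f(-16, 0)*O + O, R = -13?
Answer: -1/74344 ≈ -1.3451e-5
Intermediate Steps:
f(G, U) = -13 - 8*G (f(G, U) = -8*G - 13 = -13 - 8*G)
E(O) = 116*O (E(O) = (-13 - 8*(-16))*O + O = (-13 + 128)*O + O = 115*O + O = 116*O)
1/(-78868 + E(39)) = 1/(-78868 + 116*39) = 1/(-78868 + 4524) = 1/(-74344) = -1/74344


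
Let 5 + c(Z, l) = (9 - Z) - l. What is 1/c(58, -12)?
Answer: -1/42 ≈ -0.023810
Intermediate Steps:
c(Z, l) = 4 - Z - l (c(Z, l) = -5 + ((9 - Z) - l) = -5 + (9 - Z - l) = 4 - Z - l)
1/c(58, -12) = 1/(4 - 1*58 - 1*(-12)) = 1/(4 - 58 + 12) = 1/(-42) = -1/42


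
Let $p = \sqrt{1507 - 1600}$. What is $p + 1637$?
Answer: $1637 + i \sqrt{93} \approx 1637.0 + 9.6436 i$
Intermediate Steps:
$p = i \sqrt{93}$ ($p = \sqrt{-93} = i \sqrt{93} \approx 9.6436 i$)
$p + 1637 = i \sqrt{93} + 1637 = 1637 + i \sqrt{93}$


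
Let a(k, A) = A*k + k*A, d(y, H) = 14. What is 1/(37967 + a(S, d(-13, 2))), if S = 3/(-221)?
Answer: 221/8390623 ≈ 2.6339e-5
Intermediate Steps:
S = -3/221 (S = 3*(-1/221) = -3/221 ≈ -0.013575)
a(k, A) = 2*A*k (a(k, A) = A*k + A*k = 2*A*k)
1/(37967 + a(S, d(-13, 2))) = 1/(37967 + 2*14*(-3/221)) = 1/(37967 - 84/221) = 1/(8390623/221) = 221/8390623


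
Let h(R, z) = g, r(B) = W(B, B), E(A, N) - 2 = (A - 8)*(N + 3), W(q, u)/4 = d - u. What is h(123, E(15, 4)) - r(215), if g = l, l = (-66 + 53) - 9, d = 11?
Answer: 794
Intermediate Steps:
l = -22 (l = -13 - 9 = -22)
W(q, u) = 44 - 4*u (W(q, u) = 4*(11 - u) = 44 - 4*u)
E(A, N) = 2 + (-8 + A)*(3 + N) (E(A, N) = 2 + (A - 8)*(N + 3) = 2 + (-8 + A)*(3 + N))
r(B) = 44 - 4*B
g = -22
h(R, z) = -22
h(123, E(15, 4)) - r(215) = -22 - (44 - 4*215) = -22 - (44 - 860) = -22 - 1*(-816) = -22 + 816 = 794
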